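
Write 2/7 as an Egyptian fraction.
1/4 + 1/28

Greedy algorithm:
2/7: ceiling(7/2) = 4, use 1/4
1/28: ceiling(28/1) = 28, use 1/28
Result: 2/7 = 1/4 + 1/28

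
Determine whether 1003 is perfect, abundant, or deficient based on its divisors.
deficient

Proper divisors of 1003: sum = 1 + 17 + 59 = 77
Since 77 < 1003, 1003 is deficient.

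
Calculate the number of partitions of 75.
8118264

p(n) counts ways to write n as a sum of positive integers (order ignored).
Euler's pentagonal recurrence: p(k) = p(k-1) + p(k-2) - p(k-5) - p(k-7) + p(k-12) + p(k-15) - ... (offsets j(3j∓1)/2, signs ++--, p(0)=1, p(<0)=0).
DP table for k = 0..74: p(0)=1, p(1)=1, p(2)=2, p(3)=3, p(4)=5, p(5)=7, p(6)=11, p(7)=15, p(8)=22, p(9)=30, p(10)=42, p(11)=56, p(12)=77, p(13)=101, p(14)=135, p(15)=176, p(16)=231, p(17)=297, p(18)=385, p(19)=490, p(20)=627, p(21)=792, p(22)=1002, p(23)=1255, p(24)=1575, p(25)=1958, p(26)=2436, p(27)=3010, p(28)=3718, p(29)=4565, p(30)=5604, p(31)=6842, p(32)=8349, p(33)=10143, p(34)=12310, p(35)=14883, p(36)=17977, p(37)=21637, p(38)=26015, p(39)=31185, p(40)=37338, p(41)=44583, p(42)=53174, p(43)=63261, p(44)=75175, p(45)=89134, p(46)=105558, p(47)=124754, p(48)=147273, p(49)=173525, p(50)=204226, p(51)=239943, p(52)=281589, p(53)=329931, p(54)=386155, p(55)=451276, p(56)=526823, p(57)=614154, p(58)=715220, p(59)=831820, p(60)=966467, p(61)=1121505, p(62)=1300156, p(63)=1505499, p(64)=1741630, p(65)=2012558, p(66)=2323520, p(67)=2679689, p(68)=3087735, p(69)=3554345, p(70)=4087968, p(71)=4697205, p(72)=5392783, p(73)=6185689, p(74)=7089500.
Final step: p(75) = p(74) + p(73) - p(70) - p(68) + p(63) + p(60) - p(53) - p(49) + p(40) + p(35) - p(24) - p(18) + p(5)
= 7089500 + 6185689 - 4087968 - 3087735 + 1505499 + 966467 - 329931 - 173525 + 37338 + 14883 - 1575 - 385 + 7
= 8118264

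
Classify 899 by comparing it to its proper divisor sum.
deficient

Proper divisors of 899: sum = 1 + 29 + 31 = 61
Since 61 < 899, 899 is deficient.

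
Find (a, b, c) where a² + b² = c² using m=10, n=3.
(91, 60, 109)

Euclid's formula: a = m² - n², b = 2mn, c = m² + n²
m = 10, n = 3
a = 10² - 3² = 100 - 9 = 91
b = 2 × 10 × 3 = 60
c = 10² + 3² = 100 + 9 = 109
Verification: 91² + 60² = 8281 + 3600 = 11881 = 109² ✓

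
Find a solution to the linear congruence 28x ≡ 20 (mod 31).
x ≡ 14 (mod 31)

gcd(28, 31) = 1, which divides 20, so solutions exist.
Find 28^(-1) mod 31 by the extended Euclidean algorithm:
31 = 1 × 28 + 3  ⟹  3 = (1)·31 + (-1)·28
28 = 9 × 3 + 1  ⟹  1 = (-9)·31 + (10)·28
So (10)·28 ≡ 1 (mod 31), i.e. 28^(-1) ≡ 10 (mod 31).
x ≡ 10 × 20 = 200 ≡ 14 (mod 31).
Check: 28 × 14 = 392 ≡ 20 (mod 31).
Unique solution: x ≡ 14 (mod 31)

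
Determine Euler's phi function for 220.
80

220 = 2^2 × 5 × 11
φ(n) = n × ∏(1 - 1/p) for each prime p dividing n
φ(220) = 220 × (1 - 1/2) × (1 - 1/5) × (1 - 1/11) = 80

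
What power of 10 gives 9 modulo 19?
10

Baby-step giant-step with step n = ⌈√19⌉ = 5.
Baby steps 10^j mod 19 (j:value) for j=0..4: 0:1, 1:10, 2:5, 3:12, 4:6.
Giant-step multiplier: 10^(-5) ≡ 10^(18-5) = 10^13 ≡ 13 (mod 19).
Giant steps γ_i = 9·13^i mod 19: γ_0=9, γ_1=3, γ_2=1 (in table at j=0).
x = i·n + j = 2·5 + 0 = 10.
Check: 10^10 ≡ 9 (mod 19).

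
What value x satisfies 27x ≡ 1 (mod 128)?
19

gcd(27, 128) = 1, so the inverse exists.
Extended Euclidean algorithm on (128, 27):
128 = 4 × 27 + 20  ⟹  20 = (1)·128 + (-4)·27
27 = 1 × 20 + 7  ⟹  7 = (-1)·128 + (5)·27
20 = 2 × 7 + 6  ⟹  6 = (3)·128 + (-14)·27
7 = 1 × 6 + 1  ⟹  1 = (-4)·128 + (19)·27
So (19)·27 ≡ 1 (mod 128), i.e. 27^(-1) ≡ 19 (mod 128).
Check: 27 × 19 = 513 ≡ 1 (mod 128)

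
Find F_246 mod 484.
272

Matrix identity: Q^n = [[F_(n+1), F_n], [F_n, F_(n-1)]] with Q = [[1,1],[1,0]].
n = 246 = 11110110₂. Square-and-multiply, entries mod 484:
Q^1 = [[1,1],[1,0]]
Q^3 = (Q^1)²·Q = [[3,2],[2,1]]
Q^7 = (Q^3)²·Q = [[21,13],[13,8]]
Q^15 = (Q^7)²·Q = [[19,126],[126,377]]
Q^30 = (Q^15)² = [[265,44],[44,221]]
Q^61 = (Q^30)²·Q = [[133,45],[45,88]]
Q^123 = (Q^61)²·Q = [[135,354],[354,265]]
Q^246 = (Q^123)² = [[277,272],[272,5]]
F_246 mod 484 = Q^246[0][1] = 272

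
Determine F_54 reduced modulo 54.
8

Matrix identity: Q^n = [[F_(n+1), F_n], [F_n, F_(n-1)]] with Q = [[1,1],[1,0]].
n = 54 = 110110₂. Square-and-multiply, entries mod 54:
Q^1 = [[1,1],[1,0]]
Q^3 = (Q^1)²·Q = [[3,2],[2,1]]
Q^6 = (Q^3)² = [[13,8],[8,5]]
Q^13 = (Q^6)²·Q = [[53,17],[17,36]]
Q^27 = (Q^13)²·Q = [[21,20],[20,1]]
Q^54 = (Q^27)² = [[31,8],[8,23]]
F_54 mod 54 = Q^54[0][1] = 8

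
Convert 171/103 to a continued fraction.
[1; 1, 1, 1, 16, 2]

Euclidean algorithm steps:
171 = 1 × 103 + 68
103 = 1 × 68 + 35
68 = 1 × 35 + 33
35 = 1 × 33 + 2
33 = 16 × 2 + 1
2 = 2 × 1 + 0
Continued fraction: [1; 1, 1, 1, 16, 2]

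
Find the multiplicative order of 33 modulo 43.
42

43 is prime, so ord(33) divides φ(43) = 42.
Divisors of 42: 1, 2, 3, 6, 7, 14, 21, 42.
Repeated squaring: 33^1 ≡ 33, 33^2 ≡ 14, 33^4 ≡ 24, 33^8 ≡ 17, 33^16 ≡ 31, 33^32 ≡ 15 (mod 43).
Test 33^d mod 43 for each divisor d in increasing order:
33^1 ≡ 33
33^2 ≡ 14
33^3 = 33^2·33^1 ≡ 32
33^6 = 33^4·33^2 ≡ 35
33^7 = 33^4·33^2·33^1 ≡ 37
33^14 = 33^8·33^4·33^2 ≡ 36
33^21 = 33^16·33^4·33^1 ≡ 42
33^42 = 33^32·33^8·33^2 ≡ 1  ← first divisor giving 1
The order is 42.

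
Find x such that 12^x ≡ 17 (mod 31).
13

Baby-step giant-step with step n = ⌈√31⌉ = 6.
Baby steps 12^j mod 31 (j:value) for j=0..5: 0:1, 1:12, 2:20, 3:23, 4:28, 5:26.
Giant-step multiplier: 12^(-6) ≡ 12^(30-6) = 12^24 ≡ 16 (mod 31).
Giant steps γ_i = 17·16^i mod 31: γ_0=17, γ_1=24, γ_2=12 (in table at j=1).
x = i·n + j = 2·6 + 1 = 13.
Check: 12^13 ≡ 17 (mod 31).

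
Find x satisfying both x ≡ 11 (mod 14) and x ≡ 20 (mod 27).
263

Using Chinese Remainder Theorem:
M = 14 × 27 = 378
M1 = 27, M2 = 14
y1 = 27^(-1) mod 14 = 13
y2 = 14^(-1) mod 27 = 2
x = (11×27×13 + 20×14×2) mod 378 = 263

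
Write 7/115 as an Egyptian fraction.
1/17 + 1/489 + 1/955995

Greedy algorithm:
7/115: ceiling(115/7) = 17, use 1/17
4/1955: ceiling(1955/4) = 489, use 1/489
1/955995: ceiling(955995/1) = 955995, use 1/955995
Result: 7/115 = 1/17 + 1/489 + 1/955995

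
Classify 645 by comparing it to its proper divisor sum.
deficient

Proper divisors of 645: sum = 1 + 3 + 5 + 15 + 43 + 129 + 215 = 411
Since 411 < 645, 645 is deficient.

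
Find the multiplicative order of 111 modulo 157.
26

157 is prime, so ord(111) divides φ(157) = 156.
Divisors of 156: 1, 2, 3, 4, 6, 12, 13, 26, 39, 52, 78, 156.
Repeated squaring: 111^1 ≡ 111, 111^2 ≡ 75, 111^4 ≡ 130, 111^8 ≡ 101, 111^16 ≡ 153, 111^32 ≡ 16, 111^64 ≡ 99, 111^128 ≡ 67 (mod 157).
Test 111^d mod 157 for each divisor d in increasing order:
111^1 ≡ 111
111^2 ≡ 75
111^3 = 111^2·111^1 ≡ 4
111^4 ≡ 130
111^6 = 111^4·111^2 ≡ 16
111^12 = 111^8·111^4 ≡ 99
111^13 = 111^8·111^4·111^1 ≡ 156
111^26 = 111^16·111^8·111^2 ≡ 1  ← first divisor giving 1
The order is 26.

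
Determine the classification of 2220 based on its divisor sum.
abundant

Proper divisors of 2220: sum = 1 + 2 + 3 + 4 + 5 + 6 + 10 + 12 + ... + 444 + 555 + 740 + 1110 (23 divisors) = 4164
Since 4164 > 2220, 2220 is abundant.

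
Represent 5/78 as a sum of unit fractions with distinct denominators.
1/16 + 1/624

Greedy algorithm:
5/78: ceiling(78/5) = 16, use 1/16
1/624: ceiling(624/1) = 624, use 1/624
Result: 5/78 = 1/16 + 1/624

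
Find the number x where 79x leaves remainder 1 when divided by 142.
9

gcd(79, 142) = 1, so the inverse exists.
Extended Euclidean algorithm on (142, 79):
142 = 1 × 79 + 63  ⟹  63 = (1)·142 + (-1)·79
79 = 1 × 63 + 16  ⟹  16 = (-1)·142 + (2)·79
63 = 3 × 16 + 15  ⟹  15 = (4)·142 + (-7)·79
16 = 1 × 15 + 1  ⟹  1 = (-5)·142 + (9)·79
So (9)·79 ≡ 1 (mod 142), i.e. 79^(-1) ≡ 9 (mod 142).
Check: 79 × 9 = 711 ≡ 1 (mod 142)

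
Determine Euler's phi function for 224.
96

224 = 2^5 × 7
φ(n) = n × ∏(1 - 1/p) for each prime p dividing n
φ(224) = 224 × (1 - 1/2) × (1 - 1/7) = 96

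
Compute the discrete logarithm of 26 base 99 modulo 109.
100

Baby-step giant-step with step n = ⌈√109⌉ = 11.
Baby steps 99^j mod 109 (j:value) for j=0..10: 0:1, 1:99, 2:100, 3:90, 4:81, 5:62, 6:34, 7:96, 8:21, 9:8, 10:29.
Giant-step multiplier: 99^(-11) ≡ 99^(108-11) = 99^97 ≡ 56 (mod 109).
Giant steps γ_i = 26·56^i mod 109: γ_0=26, γ_1=39, γ_2=4, γ_3=6, γ_4=9, γ_5=68, γ_6=102, γ_7=44, γ_8=66, γ_9=99 (in table at j=1).
x = i·n + j = 9·11 + 1 = 100.
Check: 99^100 ≡ 26 (mod 109).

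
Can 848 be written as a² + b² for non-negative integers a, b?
8² + 28² (a=8, b=28)

Factorization: 848 = 2^4 × 53
By Fermat: n is sum of two squares iff every prime p ≡ 3 (mod 4) appears to even power.
All primes ≡ 3 (mod 4) appear to even power.
Search a = 0, 1, 2, … for 848 - a² a perfect square: first hit at a = 8: 848 - 64 = 784 = 28².
848 = 8² + 28² = 64 + 784 ✓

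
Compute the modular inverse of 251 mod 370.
171

gcd(251, 370) = 1, so the inverse exists.
Extended Euclidean algorithm on (370, 251):
370 = 1 × 251 + 119  ⟹  119 = (1)·370 + (-1)·251
251 = 2 × 119 + 13  ⟹  13 = (-2)·370 + (3)·251
119 = 9 × 13 + 2  ⟹  2 = (19)·370 + (-28)·251
13 = 6 × 2 + 1  ⟹  1 = (-116)·370 + (171)·251
So (171)·251 ≡ 1 (mod 370), i.e. 251^(-1) ≡ 171 (mod 370).
Check: 251 × 171 = 42921 ≡ 1 (mod 370)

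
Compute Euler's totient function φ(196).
84

196 = 2^2 × 7^2
φ(n) = n × ∏(1 - 1/p) for each prime p dividing n
φ(196) = 196 × (1 - 1/2) × (1 - 1/7) = 84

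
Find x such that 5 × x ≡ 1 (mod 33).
20

gcd(5, 33) = 1, so the inverse exists.
Extended Euclidean algorithm on (33, 5):
33 = 6 × 5 + 3  ⟹  3 = (1)·33 + (-6)·5
5 = 1 × 3 + 2  ⟹  2 = (-1)·33 + (7)·5
3 = 1 × 2 + 1  ⟹  1 = (2)·33 + (-13)·5
So (-13)·5 ≡ 1 (mod 33), i.e. 5^(-1) ≡ -13 ≡ 20 (mod 33).
Check: 5 × 20 = 100 ≡ 1 (mod 33)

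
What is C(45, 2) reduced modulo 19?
2

Using Lucas' theorem:
Write n=45 and k=2 in base 19:
n in base 19: [2, 7]
k in base 19: [0, 2]
C(45,2) mod 19 = ∏ C(n_i, k_i) mod 19
Digit binomials (mod 19): C(2,0) = 1; C(7,2) = 21 ≡ 2
Product: 1 × 2 = 2 ≡ 2 (mod 19)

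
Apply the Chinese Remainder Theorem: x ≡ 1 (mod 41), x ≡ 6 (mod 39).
903

Using Chinese Remainder Theorem:
M = 41 × 39 = 1599
M1 = 39, M2 = 41
y1 = 39^(-1) mod 41 = 20
y2 = 41^(-1) mod 39 = 20
x = (1×39×20 + 6×41×20) mod 1599 = 903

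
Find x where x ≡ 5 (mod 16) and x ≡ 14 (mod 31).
293

Using Chinese Remainder Theorem:
M = 16 × 31 = 496
M1 = 31, M2 = 16
y1 = 31^(-1) mod 16 = 15
y2 = 16^(-1) mod 31 = 2
x = (5×31×15 + 14×16×2) mod 496 = 293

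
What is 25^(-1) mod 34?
15

gcd(25, 34) = 1, so the inverse exists.
Extended Euclidean algorithm on (34, 25):
34 = 1 × 25 + 9  ⟹  9 = (1)·34 + (-1)·25
25 = 2 × 9 + 7  ⟹  7 = (-2)·34 + (3)·25
9 = 1 × 7 + 2  ⟹  2 = (3)·34 + (-4)·25
7 = 3 × 2 + 1  ⟹  1 = (-11)·34 + (15)·25
So (15)·25 ≡ 1 (mod 34), i.e. 25^(-1) ≡ 15 (mod 34).
Check: 25 × 15 = 375 ≡ 1 (mod 34)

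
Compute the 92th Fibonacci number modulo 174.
21

Matrix identity: Q^n = [[F_(n+1), F_n], [F_n, F_(n-1)]] with Q = [[1,1],[1,0]].
n = 92 = 1011100₂. Square-and-multiply, entries mod 174:
Q^1 = [[1,1],[1,0]]
Q^2 = (Q^1)² = [[2,1],[1,1]]
Q^5 = (Q^2)²·Q = [[8,5],[5,3]]
Q^11 = (Q^5)²·Q = [[144,89],[89,55]]
Q^23 = (Q^11)²·Q = [[84,121],[121,137]]
Q^46 = (Q^23)² = [[121,119],[119,2]]
Q^92 = (Q^46)² = [[92,21],[21,71]]
F_92 mod 174 = Q^92[0][1] = 21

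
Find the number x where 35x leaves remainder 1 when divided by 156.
107

gcd(35, 156) = 1, so the inverse exists.
Extended Euclidean algorithm on (156, 35):
156 = 4 × 35 + 16  ⟹  16 = (1)·156 + (-4)·35
35 = 2 × 16 + 3  ⟹  3 = (-2)·156 + (9)·35
16 = 5 × 3 + 1  ⟹  1 = (11)·156 + (-49)·35
So (-49)·35 ≡ 1 (mod 156), i.e. 35^(-1) ≡ -49 ≡ 107 (mod 156).
Check: 35 × 107 = 3745 ≡ 1 (mod 156)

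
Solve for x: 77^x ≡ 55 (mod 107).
19

Baby-step giant-step with step n = ⌈√107⌉ = 11.
Baby steps 77^j mod 107 (j:value) for j=0..10: 0:1, 1:77, 2:44, 3:71, 4:10, 5:21, 6:12, 7:68, 8:100, 9:103, 10:13.
Giant-step multiplier: 77^(-11) ≡ 77^(106-11) = 77^95 ≡ 31 (mod 107).
Giant steps γ_i = 55·31^i mod 107: γ_0=55, γ_1=100 (in table at j=8).
x = i·n + j = 1·11 + 8 = 19.
Check: 77^19 ≡ 55 (mod 107).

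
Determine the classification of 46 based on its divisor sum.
deficient

Proper divisors of 46: sum = 1 + 2 + 23 = 26
Since 26 < 46, 46 is deficient.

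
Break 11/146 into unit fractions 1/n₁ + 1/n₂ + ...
1/14 + 1/256 + 1/130816

Greedy algorithm:
11/146: ceiling(146/11) = 14, use 1/14
2/511: ceiling(511/2) = 256, use 1/256
1/130816: ceiling(130816/1) = 130816, use 1/130816
Result: 11/146 = 1/14 + 1/256 + 1/130816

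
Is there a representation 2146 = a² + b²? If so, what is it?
11² + 45² (a=11, b=45)

Factorization: 2146 = 2 × 29 × 37
By Fermat: n is sum of two squares iff every prime p ≡ 3 (mod 4) appears to even power.
All primes ≡ 3 (mod 4) appear to even power.
Search a = 0, 1, 2, … for 2146 - a² a perfect square: first hit at a = 11: 2146 - 121 = 2025 = 45².
2146 = 11² + 45² = 121 + 2025 ✓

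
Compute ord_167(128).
83

167 is prime, so ord(128) divides φ(167) = 166.
Divisors of 166: 1, 2, 83, 166.
Repeated squaring: 128^1 ≡ 128, 128^2 ≡ 18, 128^4 ≡ 157, 128^8 ≡ 100, 128^16 ≡ 147, 128^32 ≡ 66, 128^64 ≡ 14, 128^128 ≡ 29 (mod 167).
Test 128^d mod 167 for each divisor d in increasing order:
128^1 ≡ 128
128^2 ≡ 18
128^83 = 128^64·128^16·128^2·128^1 ≡ 1  ← first divisor giving 1
The order is 83.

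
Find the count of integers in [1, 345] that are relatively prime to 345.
176

345 = 3 × 5 × 23
φ(n) = n × ∏(1 - 1/p) for each prime p dividing n
φ(345) = 345 × (1 - 1/3) × (1 - 1/5) × (1 - 1/23) = 176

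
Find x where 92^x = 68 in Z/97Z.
13

Baby-step giant-step with step n = ⌈√97⌉ = 10.
Baby steps 92^j mod 97 (j:value) for j=0..9: 0:1, 1:92, 2:25, 3:69, 4:43, 5:76, 6:8, 7:57, 8:6, 9:67.
Giant-step multiplier: 92^(-10) ≡ 92^(96-10) = 92^86 ≡ 11 (mod 97).
Giant steps γ_i = 68·11^i mod 97: γ_0=68, γ_1=69 (in table at j=3).
x = i·n + j = 1·10 + 3 = 13.
Check: 92^13 ≡ 68 (mod 97).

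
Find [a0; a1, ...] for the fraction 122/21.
[5; 1, 4, 4]

Euclidean algorithm steps:
122 = 5 × 21 + 17
21 = 1 × 17 + 4
17 = 4 × 4 + 1
4 = 4 × 1 + 0
Continued fraction: [5; 1, 4, 4]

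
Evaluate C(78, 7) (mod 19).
0

Using Lucas' theorem:
Write n=78 and k=7 in base 19:
n in base 19: [4, 2]
k in base 19: [0, 7]
C(78,7) mod 19 = ∏ C(n_i, k_i) mod 19
Digit binomials (mod 19): C(4,0) = 1; C(2,7) = 0 (k_i > n_i)
Product: 1 × 0 = 0 ≡ 0 (mod 19)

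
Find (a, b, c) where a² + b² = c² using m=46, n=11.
(1995, 1012, 2237)

Euclid's formula: a = m² - n², b = 2mn, c = m² + n²
m = 46, n = 11
a = 46² - 11² = 2116 - 121 = 1995
b = 2 × 46 × 11 = 1012
c = 46² + 11² = 2116 + 121 = 2237
Verification: 1995² + 1012² = 3980025 + 1024144 = 5004169 = 2237² ✓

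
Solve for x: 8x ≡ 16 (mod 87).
x ≡ 2 (mod 87)

gcd(8, 87) = 1, which divides 16, so solutions exist.
Find 8^(-1) mod 87 by the extended Euclidean algorithm:
87 = 10 × 8 + 7  ⟹  7 = (1)·87 + (-10)·8
8 = 1 × 7 + 1  ⟹  1 = (-1)·87 + (11)·8
So (11)·8 ≡ 1 (mod 87), i.e. 8^(-1) ≡ 11 (mod 87).
x ≡ 11 × 16 = 176 ≡ 2 (mod 87).
Check: 8 × 2 = 16 ≡ 16 (mod 87).
Unique solution: x ≡ 2 (mod 87)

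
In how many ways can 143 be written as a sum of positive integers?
20390982757

p(n) counts ways to write n as a sum of positive integers (order ignored).
Euler's pentagonal recurrence: p(k) = p(k-1) + p(k-2) - p(k-5) - p(k-7) + p(k-12) + p(k-15) - ... (offsets j(3j∓1)/2, signs ++--, p(0)=1, p(<0)=0).
DP table for k = 0..142: p(0)=1, p(1)=1, p(2)=2, p(3)=3, p(4)=5, p(5)=7, p(6)=11, p(7)=15, p(8)=22, p(9)=30, p(10)=42, p(11)=56, p(12)=77, p(13)=101, p(14)=135, p(15)=176, p(16)=231, p(17)=297, p(18)=385, p(19)=490, p(20)=627, p(21)=792, p(22)=1002, p(23)=1255, p(24)=1575, p(25)=1958, p(26)=2436, p(27)=3010, p(28)=3718, p(29)=4565, p(30)=5604, p(31)=6842, p(32)=8349, p(33)=10143, p(34)=12310, p(35)=14883, p(36)=17977, p(37)=21637, p(38)=26015, p(39)=31185, p(40)=37338, p(41)=44583, p(42)=53174, p(43)=63261, p(44)=75175, p(45)=89134, p(46)=105558, p(47)=124754, p(48)=147273, p(49)=173525, p(50)=204226, p(51)=239943, p(52)=281589, p(53)=329931, p(54)=386155, p(55)=451276, p(56)=526823, p(57)=614154, p(58)=715220, p(59)=831820, p(60)=966467, p(61)=1121505, p(62)=1300156, p(63)=1505499, p(64)=1741630, p(65)=2012558, p(66)=2323520, p(67)=2679689, p(68)=3087735, p(69)=3554345, p(70)=4087968, p(71)=4697205, p(72)=5392783, p(73)=6185689, p(74)=7089500, p(75)=8118264, p(76)=9289091, p(77)=10619863, p(78)=12132164, p(79)=13848650, p(80)=15796476, p(81)=18004327, p(82)=20506255, p(83)=23338469, p(84)=26543660, p(85)=30167357, p(86)=34262962, p(87)=38887673, p(88)=44108109, p(89)=49995925, p(90)=56634173, p(91)=64112359, p(92)=72533807, p(93)=82010177, p(94)=92669720, p(95)=104651419, p(96)=118114304, p(97)=133230930, p(98)=150198136, p(99)=169229875, p(100)=190569292, p(101)=214481126, p(102)=241265379, p(103)=271248950, p(104)=304801365, p(105)=342325709, p(106)=384276336, p(107)=431149389, p(108)=483502844, p(109)=541946240, p(110)=607163746, p(111)=679903203, p(112)=761002156, p(113)=851376628, p(114)=952050665, p(115)=1064144451, p(116)=1188908248, p(117)=1327710076, p(118)=1482074143, p(119)=1653668665, p(120)=1844349560, p(121)=2056148051, p(122)=2291320912, p(123)=2552338241, p(124)=2841940500, p(125)=3163127352, p(126)=3519222692, p(127)=3913864295, p(128)=4351078600, p(129)=4835271870, p(130)=5371315400, p(131)=5964539504, p(132)=6620830889, p(133)=7346629512, p(134)=8149040695, p(135)=9035836076, p(136)=10015581680, p(137)=11097645016, p(138)=12292341831, p(139)=13610949895, p(140)=15065878135, p(141)=16670689208, p(142)=18440293320.
Final step: p(143) = p(142) + p(141) - p(138) - p(136) + p(131) + p(128) - p(121) - p(117) + p(108) + p(103) - p(92) - p(86) + p(73) + p(66) - p(51) - p(43) + p(26) + p(17)
= 18440293320 + 16670689208 - 12292341831 - 10015581680 + 5964539504 + 4351078600 - 2056148051 - 1327710076 + 483502844 + 271248950 - 72533807 - 34262962 + 6185689 + 2323520 - 239943 - 63261 + 2436 + 297
= 20390982757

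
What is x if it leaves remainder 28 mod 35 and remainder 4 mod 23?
763

Using Chinese Remainder Theorem:
M = 35 × 23 = 805
M1 = 23, M2 = 35
y1 = 23^(-1) mod 35 = 32
y2 = 35^(-1) mod 23 = 2
x = (28×23×32 + 4×35×2) mod 805 = 763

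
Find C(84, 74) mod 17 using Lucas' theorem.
1

Using Lucas' theorem:
Write n=84 and k=74 in base 17:
n in base 17: [4, 16]
k in base 17: [4, 6]
C(84,74) mod 17 = ∏ C(n_i, k_i) mod 17
Digit binomials (mod 17): C(4,4) = 1; C(16,6) = 8008 ≡ 1
Product: 1 × 1 = 1 ≡ 1 (mod 17)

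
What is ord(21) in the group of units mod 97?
96

97 is prime, so ord(21) divides φ(97) = 96.
Divisors of 96: 1, 2, 3, 4, 6, 8, 12, 16, 24, 32, 48, 96.
Repeated squaring: 21^1 ≡ 21, 21^2 ≡ 53, 21^4 ≡ 93, 21^8 ≡ 16, 21^16 ≡ 62, 21^32 ≡ 61, 21^64 ≡ 35 (mod 97).
Test 21^d mod 97 for each divisor d in increasing order:
21^1 ≡ 21
21^2 ≡ 53
21^3 = 21^2·21^1 ≡ 46
21^4 ≡ 93
21^6 = 21^4·21^2 ≡ 79
21^8 ≡ 16
21^12 = 21^8·21^4 ≡ 33
21^16 ≡ 62
21^24 = 21^16·21^8 ≡ 22
21^32 ≡ 61
21^48 = 21^32·21^16 ≡ 96
21^96 = 21^64·21^32 ≡ 1  ← first divisor giving 1
The order is 96.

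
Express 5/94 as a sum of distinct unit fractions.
1/19 + 1/1786

Greedy algorithm:
5/94: ceiling(94/5) = 19, use 1/19
1/1786: ceiling(1786/1) = 1786, use 1/1786
Result: 5/94 = 1/19 + 1/1786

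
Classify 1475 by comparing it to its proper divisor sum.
deficient

Proper divisors of 1475: sum = 1 + 5 + 25 + 59 + 295 = 385
Since 385 < 1475, 1475 is deficient.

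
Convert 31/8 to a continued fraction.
[3; 1, 7]

Euclidean algorithm steps:
31 = 3 × 8 + 7
8 = 1 × 7 + 1
7 = 7 × 1 + 0
Continued fraction: [3; 1, 7]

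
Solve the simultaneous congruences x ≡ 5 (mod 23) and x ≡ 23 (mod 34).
465

Using Chinese Remainder Theorem:
M = 23 × 34 = 782
M1 = 34, M2 = 23
y1 = 34^(-1) mod 23 = 21
y2 = 23^(-1) mod 34 = 3
x = (5×34×21 + 23×23×3) mod 782 = 465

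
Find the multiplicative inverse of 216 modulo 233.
137

gcd(216, 233) = 1, so the inverse exists.
Extended Euclidean algorithm on (233, 216):
233 = 1 × 216 + 17  ⟹  17 = (1)·233 + (-1)·216
216 = 12 × 17 + 12  ⟹  12 = (-12)·233 + (13)·216
17 = 1 × 12 + 5  ⟹  5 = (13)·233 + (-14)·216
12 = 2 × 5 + 2  ⟹  2 = (-38)·233 + (41)·216
5 = 2 × 2 + 1  ⟹  1 = (89)·233 + (-96)·216
So (-96)·216 ≡ 1 (mod 233), i.e. 216^(-1) ≡ -96 ≡ 137 (mod 233).
Check: 216 × 137 = 29592 ≡ 1 (mod 233)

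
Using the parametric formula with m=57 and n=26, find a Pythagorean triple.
(2573, 2964, 3925)

Euclid's formula: a = m² - n², b = 2mn, c = m² + n²
m = 57, n = 26
a = 57² - 26² = 3249 - 676 = 2573
b = 2 × 57 × 26 = 2964
c = 57² + 26² = 3249 + 676 = 3925
Verification: 2573² + 2964² = 6620329 + 8785296 = 15405625 = 3925² ✓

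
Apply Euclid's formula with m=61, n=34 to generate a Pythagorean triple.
(2565, 4148, 4877)

Euclid's formula: a = m² - n², b = 2mn, c = m² + n²
m = 61, n = 34
a = 61² - 34² = 3721 - 1156 = 2565
b = 2 × 61 × 34 = 4148
c = 61² + 34² = 3721 + 1156 = 4877
Verification: 2565² + 4148² = 6579225 + 17205904 = 23785129 = 4877² ✓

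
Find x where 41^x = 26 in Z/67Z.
34

Baby-step giant-step with step n = ⌈√67⌉ = 9.
Baby steps 41^j mod 67 (j:value) for j=0..8: 0:1, 1:41, 2:6, 3:45, 4:36, 5:2, 6:15, 7:12, 8:23.
Giant-step multiplier: 41^(-9) ≡ 41^(66-9) = 41^57 ≡ 27 (mod 67).
Giant steps γ_i = 26·27^i mod 67: γ_0=26, γ_1=32, γ_2=60, γ_3=12 (in table at j=7).
x = i·n + j = 3·9 + 7 = 34.
Check: 41^34 ≡ 26 (mod 67).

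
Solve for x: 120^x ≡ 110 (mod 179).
120

Baby-step giant-step with step n = ⌈√179⌉ = 14.
Baby steps 120^j mod 179 (j:value) for j=0..13: 0:1, 1:120, 2:80, 3:113, 4:135, 5:90, 6:60, 7:40, 8:146, 9:157, 10:45, 11:30, 12:20, 13:73.
Giant-step multiplier: 120^(-14) ≡ 120^(178-14) = 120^164 ≡ 65 (mod 179).
Giant steps γ_i = 110·65^i mod 179: γ_0=110, γ_1=169, γ_2=66, γ_3=173, γ_4=147, γ_5=68, γ_6=124, γ_7=5, γ_8=146 (in table at j=8).
x = i·n + j = 8·14 + 8 = 120.
Check: 120^120 ≡ 110 (mod 179).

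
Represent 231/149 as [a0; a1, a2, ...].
[1; 1, 1, 4, 2, 7]

Euclidean algorithm steps:
231 = 1 × 149 + 82
149 = 1 × 82 + 67
82 = 1 × 67 + 15
67 = 4 × 15 + 7
15 = 2 × 7 + 1
7 = 7 × 1 + 0
Continued fraction: [1; 1, 1, 4, 2, 7]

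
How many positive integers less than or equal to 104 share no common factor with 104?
48

104 = 2^3 × 13
φ(n) = n × ∏(1 - 1/p) for each prime p dividing n
φ(104) = 104 × (1 - 1/2) × (1 - 1/13) = 48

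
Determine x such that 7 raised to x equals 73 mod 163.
155

Baby-step giant-step with step n = ⌈√163⌉ = 13.
Baby steps 7^j mod 163 (j:value) for j=0..12: 0:1, 1:7, 2:49, 3:17, 4:119, 5:18, 6:126, 7:67, 8:143, 9:23, 10:161, 11:149, 12:65.
Giant-step multiplier: 7^(-13) ≡ 7^(162-13) = 7^149 ≡ 139 (mod 163).
Giant steps γ_i = 73·139^i mod 163: γ_0=73, γ_1=41, γ_2=157, γ_3=144, γ_4=130, γ_5=140, γ_6=63, γ_7=118, γ_8=102, γ_9=160, γ_10=72, γ_11=65 (in table at j=12).
x = i·n + j = 11·13 + 12 = 155.
Check: 7^155 ≡ 73 (mod 163).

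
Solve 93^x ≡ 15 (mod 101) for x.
81

Baby-step giant-step with step n = ⌈√101⌉ = 11.
Baby steps 93^j mod 101 (j:value) for j=0..10: 0:1, 1:93, 2:64, 3:94, 4:56, 5:57, 6:49, 7:12, 8:5, 9:61, 10:17.
Giant-step multiplier: 93^(-11) ≡ 93^(100-11) = 93^89 ≡ 75 (mod 101).
Giant steps γ_i = 15·75^i mod 101: γ_0=15, γ_1=14, γ_2=40, γ_3=71, γ_4=73, γ_5=21, γ_6=60, γ_7=56 (in table at j=4).
x = i·n + j = 7·11 + 4 = 81.
Check: 93^81 ≡ 15 (mod 101).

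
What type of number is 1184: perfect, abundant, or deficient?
abundant

Proper divisors of 1184: sum = 1 + 2 + 4 + 8 + 16 + 32 + 37 + 74 + 148 + 296 + 592 = 1210
Since 1210 > 1184, 1184 is abundant.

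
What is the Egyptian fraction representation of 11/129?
1/12 + 1/516

Greedy algorithm:
11/129: ceiling(129/11) = 12, use 1/12
1/516: ceiling(516/1) = 516, use 1/516
Result: 11/129 = 1/12 + 1/516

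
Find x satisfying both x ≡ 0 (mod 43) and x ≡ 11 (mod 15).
86

Using Chinese Remainder Theorem:
M = 43 × 15 = 645
M1 = 15, M2 = 43
y1 = 15^(-1) mod 43 = 23
y2 = 43^(-1) mod 15 = 7
x = (0×15×23 + 11×43×7) mod 645 = 86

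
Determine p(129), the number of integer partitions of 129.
4835271870

p(n) counts ways to write n as a sum of positive integers (order ignored).
Euler's pentagonal recurrence: p(k) = p(k-1) + p(k-2) - p(k-5) - p(k-7) + p(k-12) + p(k-15) - ... (offsets j(3j∓1)/2, signs ++--, p(0)=1, p(<0)=0).
DP table for k = 0..128: p(0)=1, p(1)=1, p(2)=2, p(3)=3, p(4)=5, p(5)=7, p(6)=11, p(7)=15, p(8)=22, p(9)=30, p(10)=42, p(11)=56, p(12)=77, p(13)=101, p(14)=135, p(15)=176, p(16)=231, p(17)=297, p(18)=385, p(19)=490, p(20)=627, p(21)=792, p(22)=1002, p(23)=1255, p(24)=1575, p(25)=1958, p(26)=2436, p(27)=3010, p(28)=3718, p(29)=4565, p(30)=5604, p(31)=6842, p(32)=8349, p(33)=10143, p(34)=12310, p(35)=14883, p(36)=17977, p(37)=21637, p(38)=26015, p(39)=31185, p(40)=37338, p(41)=44583, p(42)=53174, p(43)=63261, p(44)=75175, p(45)=89134, p(46)=105558, p(47)=124754, p(48)=147273, p(49)=173525, p(50)=204226, p(51)=239943, p(52)=281589, p(53)=329931, p(54)=386155, p(55)=451276, p(56)=526823, p(57)=614154, p(58)=715220, p(59)=831820, p(60)=966467, p(61)=1121505, p(62)=1300156, p(63)=1505499, p(64)=1741630, p(65)=2012558, p(66)=2323520, p(67)=2679689, p(68)=3087735, p(69)=3554345, p(70)=4087968, p(71)=4697205, p(72)=5392783, p(73)=6185689, p(74)=7089500, p(75)=8118264, p(76)=9289091, p(77)=10619863, p(78)=12132164, p(79)=13848650, p(80)=15796476, p(81)=18004327, p(82)=20506255, p(83)=23338469, p(84)=26543660, p(85)=30167357, p(86)=34262962, p(87)=38887673, p(88)=44108109, p(89)=49995925, p(90)=56634173, p(91)=64112359, p(92)=72533807, p(93)=82010177, p(94)=92669720, p(95)=104651419, p(96)=118114304, p(97)=133230930, p(98)=150198136, p(99)=169229875, p(100)=190569292, p(101)=214481126, p(102)=241265379, p(103)=271248950, p(104)=304801365, p(105)=342325709, p(106)=384276336, p(107)=431149389, p(108)=483502844, p(109)=541946240, p(110)=607163746, p(111)=679903203, p(112)=761002156, p(113)=851376628, p(114)=952050665, p(115)=1064144451, p(116)=1188908248, p(117)=1327710076, p(118)=1482074143, p(119)=1653668665, p(120)=1844349560, p(121)=2056148051, p(122)=2291320912, p(123)=2552338241, p(124)=2841940500, p(125)=3163127352, p(126)=3519222692, p(127)=3913864295, p(128)=4351078600.
Final step: p(129) = p(128) + p(127) - p(124) - p(122) + p(117) + p(114) - p(107) - p(103) + p(94) + p(89) - p(78) - p(72) + p(59) + p(52) - p(37) - p(29) + p(12) + p(3)
= 4351078600 + 3913864295 - 2841940500 - 2291320912 + 1327710076 + 952050665 - 431149389 - 271248950 + 92669720 + 49995925 - 12132164 - 5392783 + 831820 + 281589 - 21637 - 4565 + 77 + 3
= 4835271870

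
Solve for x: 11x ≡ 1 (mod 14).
9

gcd(11, 14) = 1, so the inverse exists.
Extended Euclidean algorithm on (14, 11):
14 = 1 × 11 + 3  ⟹  3 = (1)·14 + (-1)·11
11 = 3 × 3 + 2  ⟹  2 = (-3)·14 + (4)·11
3 = 1 × 2 + 1  ⟹  1 = (4)·14 + (-5)·11
So (-5)·11 ≡ 1 (mod 14), i.e. 11^(-1) ≡ -5 ≡ 9 (mod 14).
Check: 11 × 9 = 99 ≡ 1 (mod 14)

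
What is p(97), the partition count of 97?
133230930

p(n) counts ways to write n as a sum of positive integers (order ignored).
Euler's pentagonal recurrence: p(k) = p(k-1) + p(k-2) - p(k-5) - p(k-7) + p(k-12) + p(k-15) - ... (offsets j(3j∓1)/2, signs ++--, p(0)=1, p(<0)=0).
DP table for k = 0..96: p(0)=1, p(1)=1, p(2)=2, p(3)=3, p(4)=5, p(5)=7, p(6)=11, p(7)=15, p(8)=22, p(9)=30, p(10)=42, p(11)=56, p(12)=77, p(13)=101, p(14)=135, p(15)=176, p(16)=231, p(17)=297, p(18)=385, p(19)=490, p(20)=627, p(21)=792, p(22)=1002, p(23)=1255, p(24)=1575, p(25)=1958, p(26)=2436, p(27)=3010, p(28)=3718, p(29)=4565, p(30)=5604, p(31)=6842, p(32)=8349, p(33)=10143, p(34)=12310, p(35)=14883, p(36)=17977, p(37)=21637, p(38)=26015, p(39)=31185, p(40)=37338, p(41)=44583, p(42)=53174, p(43)=63261, p(44)=75175, p(45)=89134, p(46)=105558, p(47)=124754, p(48)=147273, p(49)=173525, p(50)=204226, p(51)=239943, p(52)=281589, p(53)=329931, p(54)=386155, p(55)=451276, p(56)=526823, p(57)=614154, p(58)=715220, p(59)=831820, p(60)=966467, p(61)=1121505, p(62)=1300156, p(63)=1505499, p(64)=1741630, p(65)=2012558, p(66)=2323520, p(67)=2679689, p(68)=3087735, p(69)=3554345, p(70)=4087968, p(71)=4697205, p(72)=5392783, p(73)=6185689, p(74)=7089500, p(75)=8118264, p(76)=9289091, p(77)=10619863, p(78)=12132164, p(79)=13848650, p(80)=15796476, p(81)=18004327, p(82)=20506255, p(83)=23338469, p(84)=26543660, p(85)=30167357, p(86)=34262962, p(87)=38887673, p(88)=44108109, p(89)=49995925, p(90)=56634173, p(91)=64112359, p(92)=72533807, p(93)=82010177, p(94)=92669720, p(95)=104651419, p(96)=118114304.
Final step: p(97) = p(96) + p(95) - p(92) - p(90) + p(85) + p(82) - p(75) - p(71) + p(62) + p(57) - p(46) - p(40) + p(27) + p(20) - p(5)
= 118114304 + 104651419 - 72533807 - 56634173 + 30167357 + 20506255 - 8118264 - 4697205 + 1300156 + 614154 - 105558 - 37338 + 3010 + 627 - 7
= 133230930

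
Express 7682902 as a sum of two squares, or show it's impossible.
Not possible

Factorization: 7682902 = 2 × 37 × 47^3
By Fermat: n is sum of two squares iff every prime p ≡ 3 (mod 4) appears to even power.
Prime(s) ≡ 3 (mod 4) with odd exponent: [(47, 3)]
Therefore 7682902 cannot be expressed as a² + b².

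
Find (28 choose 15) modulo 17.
0

Using Lucas' theorem:
Write n=28 and k=15 in base 17:
n in base 17: [1, 11]
k in base 17: [0, 15]
C(28,15) mod 17 = ∏ C(n_i, k_i) mod 17
Digit binomials (mod 17): C(1,0) = 1; C(11,15) = 0 (k_i > n_i)
Product: 1 × 0 = 0 ≡ 0 (mod 17)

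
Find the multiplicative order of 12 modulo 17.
16

17 is prime, so ord(12) divides φ(17) = 16.
Divisors of 16: 1, 2, 4, 8, 16.
Repeated squaring: 12^1 ≡ 12, 12^2 ≡ 8, 12^4 ≡ 13, 12^8 ≡ 16, 12^16 ≡ 1 (mod 17).
Test 12^d mod 17 for each divisor d in increasing order:
12^1 ≡ 12
12^2 ≡ 8
12^4 ≡ 13
12^8 ≡ 16
12^16 ≡ 1  ← first divisor giving 1
The order is 16.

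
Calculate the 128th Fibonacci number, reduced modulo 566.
527

Matrix identity: Q^n = [[F_(n+1), F_n], [F_n, F_(n-1)]] with Q = [[1,1],[1,0]].
n = 128 = 10000000₂. Square-and-multiply, entries mod 566:
Q^1 = [[1,1],[1,0]]
Q^2 = (Q^1)² = [[2,1],[1,1]]
Q^4 = (Q^2)² = [[5,3],[3,2]]
Q^8 = (Q^4)² = [[34,21],[21,13]]
Q^16 = (Q^8)² = [[465,421],[421,44]]
Q^32 = (Q^16)² = [[96,341],[341,321]]
Q^64 = (Q^32)² = [[411,131],[131,280]]
Q^128 = (Q^64)² = [[434,527],[527,473]]
F_128 mod 566 = Q^128[0][1] = 527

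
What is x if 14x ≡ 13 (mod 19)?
x ≡ 5 (mod 19)

gcd(14, 19) = 1, which divides 13, so solutions exist.
Find 14^(-1) mod 19 by the extended Euclidean algorithm:
19 = 1 × 14 + 5  ⟹  5 = (1)·19 + (-1)·14
14 = 2 × 5 + 4  ⟹  4 = (-2)·19 + (3)·14
5 = 1 × 4 + 1  ⟹  1 = (3)·19 + (-4)·14
So (-4)·14 ≡ 1 (mod 19), i.e. 14^(-1) ≡ -4 ≡ 15 (mod 19).
x ≡ 15 × 13 = 195 ≡ 5 (mod 19).
Check: 14 × 5 = 70 ≡ 13 (mod 19).
Unique solution: x ≡ 5 (mod 19)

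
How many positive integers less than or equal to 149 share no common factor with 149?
148

149 = 149
φ(n) = n × ∏(1 - 1/p) for each prime p dividing n
φ(149) = 149 × (1 - 1/149) = 148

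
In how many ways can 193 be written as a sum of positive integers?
2168627105469

p(n) counts ways to write n as a sum of positive integers (order ignored).
Euler's pentagonal recurrence: p(k) = p(k-1) + p(k-2) - p(k-5) - p(k-7) + p(k-12) + p(k-15) - ... (offsets j(3j∓1)/2, signs ++--, p(0)=1, p(<0)=0).
DP table for k = 0..192: p(0)=1, p(1)=1, p(2)=2, p(3)=3, p(4)=5, p(5)=7, p(6)=11, p(7)=15, p(8)=22, p(9)=30, p(10)=42, p(11)=56, p(12)=77, p(13)=101, p(14)=135, p(15)=176, p(16)=231, p(17)=297, p(18)=385, p(19)=490, p(20)=627, p(21)=792, p(22)=1002, p(23)=1255, p(24)=1575, p(25)=1958, p(26)=2436, p(27)=3010, p(28)=3718, p(29)=4565, p(30)=5604, p(31)=6842, p(32)=8349, p(33)=10143, p(34)=12310, p(35)=14883, p(36)=17977, p(37)=21637, p(38)=26015, p(39)=31185, p(40)=37338, p(41)=44583, p(42)=53174, p(43)=63261, p(44)=75175, p(45)=89134, p(46)=105558, p(47)=124754, p(48)=147273, p(49)=173525, p(50)=204226, p(51)=239943, p(52)=281589, p(53)=329931, p(54)=386155, p(55)=451276, p(56)=526823, p(57)=614154, p(58)=715220, p(59)=831820, p(60)=966467, p(61)=1121505, p(62)=1300156, p(63)=1505499, p(64)=1741630, p(65)=2012558, p(66)=2323520, p(67)=2679689, p(68)=3087735, p(69)=3554345, p(70)=4087968, p(71)=4697205, p(72)=5392783, p(73)=6185689, p(74)=7089500, p(75)=8118264, p(76)=9289091, p(77)=10619863, p(78)=12132164, p(79)=13848650, p(80)=15796476, p(81)=18004327, p(82)=20506255, p(83)=23338469, p(84)=26543660, p(85)=30167357, p(86)=34262962, p(87)=38887673, p(88)=44108109, p(89)=49995925, p(90)=56634173, p(91)=64112359, p(92)=72533807, p(93)=82010177, p(94)=92669720, p(95)=104651419, p(96)=118114304, p(97)=133230930, p(98)=150198136, p(99)=169229875, p(100)=190569292, p(101)=214481126, p(102)=241265379, p(103)=271248950, p(104)=304801365, p(105)=342325709, p(106)=384276336, p(107)=431149389, p(108)=483502844, p(109)=541946240, p(110)=607163746, p(111)=679903203, p(112)=761002156, p(113)=851376628, p(114)=952050665, p(115)=1064144451, p(116)=1188908248, p(117)=1327710076, p(118)=1482074143, p(119)=1653668665, p(120)=1844349560, p(121)=2056148051, p(122)=2291320912, p(123)=2552338241, p(124)=2841940500, p(125)=3163127352, p(126)=3519222692, p(127)=3913864295, p(128)=4351078600, p(129)=4835271870, p(130)=5371315400, p(131)=5964539504, p(132)=6620830889, p(133)=7346629512, p(134)=8149040695, p(135)=9035836076, p(136)=10015581680, p(137)=11097645016, p(138)=12292341831, p(139)=13610949895, p(140)=15065878135, p(141)=16670689208, p(142)=18440293320, p(143)=20390982757, p(144)=22540654445, p(145)=24908858009, p(146)=27517052599, p(147)=30388671978, p(148)=33549419497, p(149)=37027355200, p(150)=40853235313, p(151)=45060624582, p(152)=49686288421, p(153)=54770336324, p(154)=60356673280, p(155)=66493182097, p(156)=73232243759, p(157)=80630964769, p(158)=88751778802, p(159)=97662728555, p(160)=107438159466, p(161)=118159068427, p(162)=129913904637, p(163)=142798995930, p(164)=156919475295, p(165)=172389800255, p(166)=189334822579, p(167)=207890420102, p(168)=228204732751, p(169)=250438925115, p(170)=274768617130, p(171)=301384802048, p(172)=330495499613, p(173)=362326859895, p(174)=397125074750, p(175)=435157697830, p(176)=476715857290, p(177)=522115831195, p(178)=571701605655, p(179)=625846753120, p(180)=684957390936, p(181)=749474411781, p(182)=819876908323, p(183)=896684817527, p(184)=980462880430, p(185)=1071823774337, p(186)=1171432692373, p(187)=1280011042268, p(188)=1398341745571, p(189)=1527273599625, p(190)=1667727404093, p(191)=1820701100652, p(192)=1987276856363.
Final step: p(193) = p(192) + p(191) - p(188) - p(186) + p(181) + p(178) - p(171) - p(167) + p(158) + p(153) - p(142) - p(136) + p(123) + p(116) - p(101) - p(93) + p(76) + p(67) - p(48) - p(38) + p(17) + p(6)
= 1987276856363 + 1820701100652 - 1398341745571 - 1171432692373 + 749474411781 + 571701605655 - 301384802048 - 207890420102 + 88751778802 + 54770336324 - 18440293320 - 10015581680 + 2552338241 + 1188908248 - 214481126 - 82010177 + 9289091 + 2679689 - 147273 - 26015 + 297 + 11
= 2168627105469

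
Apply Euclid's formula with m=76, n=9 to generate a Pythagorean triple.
(5695, 1368, 5857)

Euclid's formula: a = m² - n², b = 2mn, c = m² + n²
m = 76, n = 9
a = 76² - 9² = 5776 - 81 = 5695
b = 2 × 76 × 9 = 1368
c = 76² + 9² = 5776 + 81 = 5857
Verification: 5695² + 1368² = 32433025 + 1871424 = 34304449 = 5857² ✓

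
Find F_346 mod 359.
215

Matrix identity: Q^n = [[F_(n+1), F_n], [F_n, F_(n-1)]] with Q = [[1,1],[1,0]].
n = 346 = 101011010₂. Square-and-multiply, entries mod 359:
Q^1 = [[1,1],[1,0]]
Q^2 = (Q^1)² = [[2,1],[1,1]]
Q^5 = (Q^2)²·Q = [[8,5],[5,3]]
Q^10 = (Q^5)² = [[89,55],[55,34]]
Q^21 = (Q^10)²·Q = [[120,176],[176,303]]
Q^43 = (Q^21)²·Q = [[277,142],[142,135]]
Q^86 = (Q^43)² = [[322,346],[346,335]]
Q^173 = (Q^86)²·Q = [[177,102],[102,75]]
Q^346 = (Q^173)² = [[89,215],[215,233]]
F_346 mod 359 = Q^346[0][1] = 215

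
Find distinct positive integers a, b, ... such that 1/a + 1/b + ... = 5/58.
1/12 + 1/348

Greedy algorithm:
5/58: ceiling(58/5) = 12, use 1/12
1/348: ceiling(348/1) = 348, use 1/348
Result: 5/58 = 1/12 + 1/348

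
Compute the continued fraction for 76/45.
[1; 1, 2, 4, 1, 2]

Euclidean algorithm steps:
76 = 1 × 45 + 31
45 = 1 × 31 + 14
31 = 2 × 14 + 3
14 = 4 × 3 + 2
3 = 1 × 2 + 1
2 = 2 × 1 + 0
Continued fraction: [1; 1, 2, 4, 1, 2]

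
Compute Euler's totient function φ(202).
100

202 = 2 × 101
φ(n) = n × ∏(1 - 1/p) for each prime p dividing n
φ(202) = 202 × (1 - 1/2) × (1 - 1/101) = 100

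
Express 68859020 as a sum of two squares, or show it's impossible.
Not possible

Factorization: 68859020 = 2^2 × 5 × 151^3
By Fermat: n is sum of two squares iff every prime p ≡ 3 (mod 4) appears to even power.
Prime(s) ≡ 3 (mod 4) with odd exponent: [(151, 3)]
Therefore 68859020 cannot be expressed as a² + b².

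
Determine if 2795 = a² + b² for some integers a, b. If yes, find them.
Not possible

Factorization: 2795 = 5 × 13 × 43
By Fermat: n is sum of two squares iff every prime p ≡ 3 (mod 4) appears to even power.
Prime(s) ≡ 3 (mod 4) with odd exponent: [(43, 1)]
Therefore 2795 cannot be expressed as a² + b².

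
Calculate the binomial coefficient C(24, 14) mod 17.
0

Using Lucas' theorem:
Write n=24 and k=14 in base 17:
n in base 17: [1, 7]
k in base 17: [0, 14]
C(24,14) mod 17 = ∏ C(n_i, k_i) mod 17
Digit binomials (mod 17): C(1,0) = 1; C(7,14) = 0 (k_i > n_i)
Product: 1 × 0 = 0 ≡ 0 (mod 17)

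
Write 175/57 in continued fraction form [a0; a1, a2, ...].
[3; 14, 4]

Euclidean algorithm steps:
175 = 3 × 57 + 4
57 = 14 × 4 + 1
4 = 4 × 1 + 0
Continued fraction: [3; 14, 4]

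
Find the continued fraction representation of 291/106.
[2; 1, 2, 1, 12, 2]

Euclidean algorithm steps:
291 = 2 × 106 + 79
106 = 1 × 79 + 27
79 = 2 × 27 + 25
27 = 1 × 25 + 2
25 = 12 × 2 + 1
2 = 2 × 1 + 0
Continued fraction: [2; 1, 2, 1, 12, 2]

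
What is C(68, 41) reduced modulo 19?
1

Using Lucas' theorem:
Write n=68 and k=41 in base 19:
n in base 19: [3, 11]
k in base 19: [2, 3]
C(68,41) mod 19 = ∏ C(n_i, k_i) mod 19
Digit binomials (mod 19): C(3,2) = 3; C(11,3) = 165 ≡ 13
Product: 3 × 13 = 39 ≡ 1 (mod 19)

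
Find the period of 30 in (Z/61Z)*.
60

61 is prime, so ord(30) divides φ(61) = 60.
Divisors of 60: 1, 2, 3, 4, 5, 6, 10, 12, 15, 20, 30, 60.
Repeated squaring: 30^1 ≡ 30, 30^2 ≡ 46, 30^4 ≡ 42, 30^8 ≡ 56, 30^16 ≡ 25, 30^32 ≡ 15 (mod 61).
Test 30^d mod 61 for each divisor d in increasing order:
30^1 ≡ 30
30^2 ≡ 46
30^3 = 30^2·30^1 ≡ 38
30^4 ≡ 42
30^5 = 30^4·30^1 ≡ 40
30^6 = 30^4·30^2 ≡ 41
30^10 = 30^8·30^2 ≡ 14
30^12 = 30^8·30^4 ≡ 34
30^15 = 30^8·30^4·30^2·30^1 ≡ 11
30^20 = 30^16·30^4 ≡ 13
30^30 = 30^16·30^8·30^4·30^2 ≡ 60
30^60 = 30^32·30^16·30^8·30^4 ≡ 1  ← first divisor giving 1
The order is 60.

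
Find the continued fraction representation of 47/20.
[2; 2, 1, 6]

Euclidean algorithm steps:
47 = 2 × 20 + 7
20 = 2 × 7 + 6
7 = 1 × 6 + 1
6 = 6 × 1 + 0
Continued fraction: [2; 2, 1, 6]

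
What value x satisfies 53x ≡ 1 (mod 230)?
217

gcd(53, 230) = 1, so the inverse exists.
Extended Euclidean algorithm on (230, 53):
230 = 4 × 53 + 18  ⟹  18 = (1)·230 + (-4)·53
53 = 2 × 18 + 17  ⟹  17 = (-2)·230 + (9)·53
18 = 1 × 17 + 1  ⟹  1 = (3)·230 + (-13)·53
So (-13)·53 ≡ 1 (mod 230), i.e. 53^(-1) ≡ -13 ≡ 217 (mod 230).
Check: 53 × 217 = 11501 ≡ 1 (mod 230)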